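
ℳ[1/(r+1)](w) pi * csc(pi * w)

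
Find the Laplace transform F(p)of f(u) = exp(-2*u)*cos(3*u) (p + 2)/((p + 2)^2 + 9)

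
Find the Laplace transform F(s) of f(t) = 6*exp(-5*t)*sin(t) 6/((s + 5) ^2 + 1) 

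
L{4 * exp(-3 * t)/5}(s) 4/(5 * (s + 3))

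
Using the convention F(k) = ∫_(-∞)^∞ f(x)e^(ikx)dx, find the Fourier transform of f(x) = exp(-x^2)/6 sqrt(pi)*exp(-k^2/4)/6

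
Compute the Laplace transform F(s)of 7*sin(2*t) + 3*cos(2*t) 14/(s^2 + 4) + 3*s/(s^2 + 4)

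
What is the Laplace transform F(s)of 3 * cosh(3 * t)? 3 * s/(s^2 - 9)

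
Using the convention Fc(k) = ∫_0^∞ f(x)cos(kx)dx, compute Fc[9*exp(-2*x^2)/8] 9*sqrt(2)*sqrt(pi)*exp(-k^2/8)/32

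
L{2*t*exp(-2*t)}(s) 2/(s + 2)^2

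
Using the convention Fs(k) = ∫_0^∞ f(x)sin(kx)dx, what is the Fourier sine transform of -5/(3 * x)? -5 * pi/6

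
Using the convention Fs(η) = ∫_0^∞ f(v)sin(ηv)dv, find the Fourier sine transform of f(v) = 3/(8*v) 3*pi/16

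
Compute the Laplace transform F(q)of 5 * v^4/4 30/q^5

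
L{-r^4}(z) -24/z^5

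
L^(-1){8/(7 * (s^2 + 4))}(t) 4 * sin(2 * t)/7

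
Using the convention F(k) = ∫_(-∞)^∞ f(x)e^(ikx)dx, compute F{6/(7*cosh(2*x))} 3*pi/(7*cosh(pi*k/4))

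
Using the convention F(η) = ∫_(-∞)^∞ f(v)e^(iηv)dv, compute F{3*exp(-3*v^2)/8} sqrt(3)*sqrt(pi)*exp(-η^2/12)/8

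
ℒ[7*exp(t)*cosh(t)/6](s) 7*(s - 1)/(6*s*(s - 2))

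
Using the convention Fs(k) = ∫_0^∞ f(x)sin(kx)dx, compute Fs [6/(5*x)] 3*pi/5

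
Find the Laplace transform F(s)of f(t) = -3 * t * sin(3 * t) -18 * s/(s^2 + 9)^2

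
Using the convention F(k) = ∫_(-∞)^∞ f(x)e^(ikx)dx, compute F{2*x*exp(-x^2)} I*sqrt(pi)*k*exp(-k^2/4)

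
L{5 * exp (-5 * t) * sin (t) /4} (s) 5/ (4 * ( (s+5) ^2+1) ) 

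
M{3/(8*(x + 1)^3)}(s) 3*pi*(s - 2)*(s - 1)/(16*sin(pi*s))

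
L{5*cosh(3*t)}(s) 5*s/(s^2-9)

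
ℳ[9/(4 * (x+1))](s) 9 * pi * csc(pi * s)/4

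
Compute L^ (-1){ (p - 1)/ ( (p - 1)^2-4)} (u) exp (u) * cosh (2 * u)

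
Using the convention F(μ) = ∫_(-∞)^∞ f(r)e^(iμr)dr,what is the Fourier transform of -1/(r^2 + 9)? -pi * exp(-3 * Abs(μ))/3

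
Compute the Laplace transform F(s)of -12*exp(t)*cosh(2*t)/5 12*(1 - s)/(5*((s - 1)^2 - 4))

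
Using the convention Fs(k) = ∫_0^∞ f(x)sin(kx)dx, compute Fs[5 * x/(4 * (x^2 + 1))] 5 * pi * exp(-k)/8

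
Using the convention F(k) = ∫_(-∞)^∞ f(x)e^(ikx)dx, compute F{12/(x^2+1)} 12 * pi * exp(-Abs(k))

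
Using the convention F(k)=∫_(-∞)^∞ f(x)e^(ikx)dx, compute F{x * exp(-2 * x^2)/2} sqrt(2) * I * sqrt(pi) * k * exp(-k^2/8)/16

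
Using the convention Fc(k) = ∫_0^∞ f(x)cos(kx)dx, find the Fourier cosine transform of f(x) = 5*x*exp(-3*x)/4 5*(9 - k^2)/(4*(k^2 + 9)^2)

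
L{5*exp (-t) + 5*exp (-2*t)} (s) 5/ (s + 2) + 5/ (s + 1)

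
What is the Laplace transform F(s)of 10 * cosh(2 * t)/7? 10 * s/(7 * (s^2 - 4))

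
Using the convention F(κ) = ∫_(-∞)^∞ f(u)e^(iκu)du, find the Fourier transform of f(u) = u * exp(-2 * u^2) sqrt(2) * I * sqrt(pi) * κ * exp(-κ^2/8)/8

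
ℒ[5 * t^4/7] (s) 120/(7 * s^5)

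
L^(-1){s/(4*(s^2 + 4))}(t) cos(2*t)/4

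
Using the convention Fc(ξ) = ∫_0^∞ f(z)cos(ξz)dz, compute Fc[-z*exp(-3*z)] (ξ^2 - 9)/(ξ^2 + 9)^2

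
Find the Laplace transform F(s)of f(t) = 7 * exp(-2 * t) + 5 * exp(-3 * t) 7/(s + 2) + 5/(s + 3)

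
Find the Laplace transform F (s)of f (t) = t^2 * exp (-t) 2/ (s + 1)^3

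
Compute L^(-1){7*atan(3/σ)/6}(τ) 7*sin(3*τ)/(6*τ)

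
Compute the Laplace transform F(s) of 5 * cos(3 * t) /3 5 * s/(3 * (s^2+9) ) 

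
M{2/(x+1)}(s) 2*pi*csc(pi*s)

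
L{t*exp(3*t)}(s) (s - 3)^(-2)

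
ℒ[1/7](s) 1/(7*s)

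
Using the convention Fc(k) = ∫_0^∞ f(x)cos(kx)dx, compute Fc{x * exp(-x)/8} (1 - k^2)/(8 * (k^2+1)^2)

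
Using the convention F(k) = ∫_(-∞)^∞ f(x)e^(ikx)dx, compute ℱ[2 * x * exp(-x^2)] I * sqrt(pi) * k * exp(-k^2/4)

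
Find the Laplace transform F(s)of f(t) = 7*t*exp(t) 7/(s - 1)^2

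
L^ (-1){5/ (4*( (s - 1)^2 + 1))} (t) 5*exp (t)*sin (t)/4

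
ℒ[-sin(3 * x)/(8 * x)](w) -atan(3/w)/8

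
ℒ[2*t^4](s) 48/s^5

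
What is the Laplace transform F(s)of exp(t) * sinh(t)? 1/(s * (s - 2))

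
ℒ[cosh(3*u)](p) p/(p^2 - 9)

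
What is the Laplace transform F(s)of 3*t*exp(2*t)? 3/(s - 2)^2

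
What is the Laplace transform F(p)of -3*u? -3/p^2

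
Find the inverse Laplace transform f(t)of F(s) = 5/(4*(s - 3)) 5*exp(3*t)/4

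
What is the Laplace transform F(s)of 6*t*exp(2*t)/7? 6/(7*(s - 2)^2)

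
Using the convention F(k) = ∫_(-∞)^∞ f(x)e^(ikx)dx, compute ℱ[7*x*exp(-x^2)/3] 7*I*sqrt(pi)*k*exp(-k^2/4)/6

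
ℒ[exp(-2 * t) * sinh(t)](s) 1/((s + 2)^2 - 1)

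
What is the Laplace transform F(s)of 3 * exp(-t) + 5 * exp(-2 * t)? 3/(s + 1) + 5/(s + 2)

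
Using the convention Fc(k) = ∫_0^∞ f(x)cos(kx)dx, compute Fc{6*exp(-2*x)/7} 12/(7*(k^2 + 4))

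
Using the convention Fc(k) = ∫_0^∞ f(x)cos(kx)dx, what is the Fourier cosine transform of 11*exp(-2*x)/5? 22/(5*(k^2+4))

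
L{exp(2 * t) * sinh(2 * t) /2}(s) 1/(s * (s - 4) ) 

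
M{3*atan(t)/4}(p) -3*pi*sec(pi*p/2)/(8*p)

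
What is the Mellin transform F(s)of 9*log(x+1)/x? -9*pi*csc(pi*s)/(s - 1)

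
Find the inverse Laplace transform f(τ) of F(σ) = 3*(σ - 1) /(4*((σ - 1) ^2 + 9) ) 3*exp(τ)*cos(3*τ) /4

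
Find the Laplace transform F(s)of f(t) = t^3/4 3/(2 * s^4)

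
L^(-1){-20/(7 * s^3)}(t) -10 * t^2/7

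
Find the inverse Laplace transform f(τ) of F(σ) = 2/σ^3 τ^2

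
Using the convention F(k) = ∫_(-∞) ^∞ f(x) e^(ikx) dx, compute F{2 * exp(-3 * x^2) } 2 * sqrt(3) * sqrt(pi) * exp(-k^2/12) /3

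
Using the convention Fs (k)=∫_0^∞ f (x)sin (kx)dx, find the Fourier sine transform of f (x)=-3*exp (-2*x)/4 -3*k/ (4*k^2 + 16)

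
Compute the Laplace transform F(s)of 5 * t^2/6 5/(3 * s^3)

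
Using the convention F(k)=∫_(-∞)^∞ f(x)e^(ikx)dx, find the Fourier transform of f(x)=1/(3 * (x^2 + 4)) pi * exp(-2 * Abs(k))/6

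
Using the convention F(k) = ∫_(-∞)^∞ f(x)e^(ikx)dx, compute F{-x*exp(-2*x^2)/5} -sqrt(2)*I*sqrt(pi)*k*exp(-k^2/8)/40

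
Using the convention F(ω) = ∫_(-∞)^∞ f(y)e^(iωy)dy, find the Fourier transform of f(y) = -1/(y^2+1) -pi * exp(-Abs(ω))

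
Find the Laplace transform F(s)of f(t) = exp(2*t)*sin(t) 1/((s - 2)^2 + 1)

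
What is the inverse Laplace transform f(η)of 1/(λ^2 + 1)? sin(η)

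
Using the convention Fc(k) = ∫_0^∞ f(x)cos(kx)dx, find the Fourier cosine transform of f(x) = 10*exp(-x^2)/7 5*sqrt(pi)*exp(-k^2/4)/7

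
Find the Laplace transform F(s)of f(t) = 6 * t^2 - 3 12/s^3 - 3/s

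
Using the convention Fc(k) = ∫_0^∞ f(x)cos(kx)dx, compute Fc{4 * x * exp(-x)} 4 * (1 - k^2)/(k^2 + 1)^2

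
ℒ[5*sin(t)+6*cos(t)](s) 6*s/(s^2+1)+5/(s^2+1) 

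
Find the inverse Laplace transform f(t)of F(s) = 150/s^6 5*t^5/4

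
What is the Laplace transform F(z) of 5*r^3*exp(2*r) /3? 10/(z - 2) ^4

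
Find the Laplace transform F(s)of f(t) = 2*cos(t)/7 2*s/(7*(s^2 + 1))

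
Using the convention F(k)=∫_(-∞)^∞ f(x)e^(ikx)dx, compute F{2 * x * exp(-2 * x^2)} sqrt(2) * I * sqrt(pi) * k * exp(-k^2/8)/4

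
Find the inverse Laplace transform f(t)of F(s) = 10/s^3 5*t^2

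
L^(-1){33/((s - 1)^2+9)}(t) 11*exp(t)*sin(3*t)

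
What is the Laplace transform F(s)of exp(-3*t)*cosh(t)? (s+3)/((s+3)^2-1)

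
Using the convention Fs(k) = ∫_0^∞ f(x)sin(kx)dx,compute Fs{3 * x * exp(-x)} 6 * k/(k^2 + 1)^2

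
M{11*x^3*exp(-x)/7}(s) 11*gamma(s + 3)/7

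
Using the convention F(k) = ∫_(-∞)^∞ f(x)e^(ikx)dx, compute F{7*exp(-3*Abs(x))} 42/(k^2 + 9)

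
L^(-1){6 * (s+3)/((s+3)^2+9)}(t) 6 * exp(-3 * t) * cos(3 * t)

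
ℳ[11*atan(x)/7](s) -11*pi*sec(pi*s/2)/(14*s)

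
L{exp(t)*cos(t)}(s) (s - 1)/((s - 1)^2 + 1)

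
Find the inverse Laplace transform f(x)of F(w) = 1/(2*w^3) x^2/4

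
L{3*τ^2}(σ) 6/σ^3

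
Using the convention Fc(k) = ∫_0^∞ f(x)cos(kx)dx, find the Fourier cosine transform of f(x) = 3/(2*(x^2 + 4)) 3*pi*exp(-2*k)/8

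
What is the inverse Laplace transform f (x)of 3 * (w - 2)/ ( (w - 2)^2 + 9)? 3 * exp (2 * x) * cos (3 * x)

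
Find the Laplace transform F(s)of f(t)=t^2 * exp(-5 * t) 2/(s + 5)^3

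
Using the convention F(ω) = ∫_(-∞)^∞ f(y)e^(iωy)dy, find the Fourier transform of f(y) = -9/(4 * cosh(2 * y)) -9 * pi/(8 * cosh(pi * ω/4))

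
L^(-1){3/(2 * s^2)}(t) 3 * t/2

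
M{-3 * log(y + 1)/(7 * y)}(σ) 3 * pi * csc(pi * σ)/(7 * (σ - 1))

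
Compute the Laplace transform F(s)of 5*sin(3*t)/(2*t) 5*atan(3/s)/2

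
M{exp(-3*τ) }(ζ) gamma(ζ) /3^ζ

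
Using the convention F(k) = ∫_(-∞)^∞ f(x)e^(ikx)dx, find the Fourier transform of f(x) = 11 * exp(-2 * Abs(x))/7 44/(7 * (k^2 + 4))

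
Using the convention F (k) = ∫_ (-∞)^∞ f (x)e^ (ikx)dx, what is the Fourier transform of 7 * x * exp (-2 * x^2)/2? 7 * sqrt (2) * I * sqrt (pi) * k * exp (-k^2/8)/16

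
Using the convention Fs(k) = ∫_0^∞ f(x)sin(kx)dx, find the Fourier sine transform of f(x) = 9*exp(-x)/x 9*atan(k)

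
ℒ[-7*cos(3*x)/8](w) -7*w/(8*w^2 + 72)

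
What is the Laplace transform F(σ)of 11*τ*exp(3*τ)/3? 11/(3*(σ - 3)^2)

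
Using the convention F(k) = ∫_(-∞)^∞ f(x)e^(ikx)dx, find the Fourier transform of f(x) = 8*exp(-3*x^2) 8*sqrt(3)*sqrt(pi)*exp(-k^2/12)/3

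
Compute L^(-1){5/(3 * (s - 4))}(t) 5 * exp(4 * t)/3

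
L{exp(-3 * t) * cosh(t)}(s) (s + 3)/((s + 3)^2 - 1)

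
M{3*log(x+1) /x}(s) -3*pi*csc(pi*s) /(s - 1) 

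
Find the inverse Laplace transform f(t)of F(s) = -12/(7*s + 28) -12*exp(-4*t)/7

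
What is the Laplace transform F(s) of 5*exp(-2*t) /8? 5/(8*(s + 2) ) 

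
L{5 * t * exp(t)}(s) 5/(s - 1)^2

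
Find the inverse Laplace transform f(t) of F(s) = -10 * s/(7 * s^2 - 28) -10 * cosh(2 * t) /7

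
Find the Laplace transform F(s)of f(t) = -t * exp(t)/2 -1/(2 * (s - 1)^2)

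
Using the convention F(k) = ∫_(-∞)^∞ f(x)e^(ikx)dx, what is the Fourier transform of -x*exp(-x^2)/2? -I*sqrt(pi)*k*exp(-k^2/4)/4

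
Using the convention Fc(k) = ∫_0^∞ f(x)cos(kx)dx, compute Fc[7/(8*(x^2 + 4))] 7*pi*exp(-2*k)/32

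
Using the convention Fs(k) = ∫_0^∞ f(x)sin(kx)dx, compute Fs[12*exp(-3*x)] 12*k/(k^2 + 9)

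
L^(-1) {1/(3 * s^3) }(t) t^2/6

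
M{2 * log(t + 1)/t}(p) -2 * pi * csc(pi * p)/(p - 1)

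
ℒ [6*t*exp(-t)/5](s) 6/(5*(s + 1)^2)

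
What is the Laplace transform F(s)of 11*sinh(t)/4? 11/(4*(s^2 - 1))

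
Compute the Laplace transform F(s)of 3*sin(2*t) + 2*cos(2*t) 2*s/(s^2 + 4) + 6/(s^2 + 4)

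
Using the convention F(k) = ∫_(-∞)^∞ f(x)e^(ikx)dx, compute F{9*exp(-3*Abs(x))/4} 27/(2*(k^2 + 9))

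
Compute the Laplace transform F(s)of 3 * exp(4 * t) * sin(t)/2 3/(2 * ((s - 4)^2 + 1))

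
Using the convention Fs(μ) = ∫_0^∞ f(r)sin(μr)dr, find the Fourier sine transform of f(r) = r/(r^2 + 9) pi*exp(-3*μ)/2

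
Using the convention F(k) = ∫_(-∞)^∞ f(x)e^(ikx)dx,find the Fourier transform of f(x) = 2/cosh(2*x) pi/cosh(pi*k/4)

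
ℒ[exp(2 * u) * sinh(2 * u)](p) 2/(p * (p - 4))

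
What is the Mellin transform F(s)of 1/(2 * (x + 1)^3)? pi * (s - 2) * (s - 1)/(4 * sin(pi * s))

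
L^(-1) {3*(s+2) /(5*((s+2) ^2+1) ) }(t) 3*exp(-2*t)*cos(t) /5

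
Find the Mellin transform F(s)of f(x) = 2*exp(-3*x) 2*gamma(s)/3^s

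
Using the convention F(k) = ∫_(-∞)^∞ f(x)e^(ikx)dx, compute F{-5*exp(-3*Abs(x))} -30/(k^2+9)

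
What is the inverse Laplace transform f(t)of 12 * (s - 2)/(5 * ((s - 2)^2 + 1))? 12 * exp(2 * t) * cos(t)/5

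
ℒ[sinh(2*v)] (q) 2/(q^2 - 4) 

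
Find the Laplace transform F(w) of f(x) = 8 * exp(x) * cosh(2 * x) 8 * (w - 1) /((w - 1) ^2 - 4) 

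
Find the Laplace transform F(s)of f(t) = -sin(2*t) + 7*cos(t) 7*s/(s^2 + 1)-2/(s^2 + 4)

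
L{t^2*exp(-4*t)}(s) 2/(s + 4)^3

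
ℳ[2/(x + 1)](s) 2 * pi * csc(pi * s)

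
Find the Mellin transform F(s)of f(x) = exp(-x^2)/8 gamma(s/2)/16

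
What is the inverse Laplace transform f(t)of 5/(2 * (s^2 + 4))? 5 * sin(2 * t)/4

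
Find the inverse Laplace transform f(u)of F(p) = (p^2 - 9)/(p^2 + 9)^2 u*cos(3*u)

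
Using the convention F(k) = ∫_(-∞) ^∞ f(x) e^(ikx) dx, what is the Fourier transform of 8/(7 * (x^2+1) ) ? 8 * pi * exp(-Abs(k) ) /7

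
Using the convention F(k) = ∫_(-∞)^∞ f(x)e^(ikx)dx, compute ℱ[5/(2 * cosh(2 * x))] 5 * pi/(4 * cosh(pi * k/4))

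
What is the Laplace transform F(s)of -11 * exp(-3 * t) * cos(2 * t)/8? 11 * (-s - 3)/(8 * ((s + 3)^2 + 4))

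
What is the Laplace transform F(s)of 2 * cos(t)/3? 2 * s/(3 * (s^2+1))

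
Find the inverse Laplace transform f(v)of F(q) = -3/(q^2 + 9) -sin(3 * v)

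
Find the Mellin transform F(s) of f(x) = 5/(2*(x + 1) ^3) 5*pi*(s - 2)*(s - 1) /(4*sin(pi*s) ) 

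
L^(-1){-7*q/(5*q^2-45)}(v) -7*cosh(3*v)/5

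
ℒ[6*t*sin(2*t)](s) 24*s/(s^2 + 4)^2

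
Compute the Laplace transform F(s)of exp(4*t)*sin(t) 1/((s - 4)^2 + 1)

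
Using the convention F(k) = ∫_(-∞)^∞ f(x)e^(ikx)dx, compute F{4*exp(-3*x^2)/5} 4*sqrt(3)*sqrt(pi)*exp(-k^2/12)/15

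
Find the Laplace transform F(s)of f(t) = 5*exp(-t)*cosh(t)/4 5*(s + 1)/(4*s*(s + 2))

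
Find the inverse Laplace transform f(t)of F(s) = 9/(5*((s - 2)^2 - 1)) 9*exp(2*t)*sinh(t)/5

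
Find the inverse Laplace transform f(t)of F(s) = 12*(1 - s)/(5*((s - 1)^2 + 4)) -12*exp(t)*cos(2*t)/5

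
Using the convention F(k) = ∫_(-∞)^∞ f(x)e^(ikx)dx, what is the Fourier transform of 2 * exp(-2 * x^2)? sqrt(2) * sqrt(pi) * exp(-k^2/8)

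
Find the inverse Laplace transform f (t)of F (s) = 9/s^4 3*t^3/2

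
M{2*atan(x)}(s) -pi*sec(pi*s/2)/s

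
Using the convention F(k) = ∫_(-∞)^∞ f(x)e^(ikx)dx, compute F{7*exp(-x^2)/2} 7*sqrt(pi)*exp(-k^2/4)/2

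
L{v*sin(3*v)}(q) 6*q/(q^2+9)^2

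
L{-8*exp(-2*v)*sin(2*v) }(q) -16/((q + 2) ^2 + 4) 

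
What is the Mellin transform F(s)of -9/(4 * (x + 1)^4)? 3 * pi * (s - 3) * (s - 2) * (s - 1)/(8 * sin(pi * s))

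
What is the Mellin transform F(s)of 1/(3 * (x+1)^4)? gamma(s) * gamma(4 - s)/18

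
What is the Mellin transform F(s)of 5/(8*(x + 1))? 5*pi*csc(pi*s)/8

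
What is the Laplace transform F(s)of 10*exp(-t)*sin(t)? 10/((s + 1)^2 + 1)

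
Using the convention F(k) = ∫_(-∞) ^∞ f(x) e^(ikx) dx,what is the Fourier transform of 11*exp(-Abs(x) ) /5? 22/(5*(k^2+1) ) 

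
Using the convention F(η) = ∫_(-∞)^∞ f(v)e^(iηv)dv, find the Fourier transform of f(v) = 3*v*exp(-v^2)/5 3*I*sqrt(pi)*η*exp(-η^2/4)/10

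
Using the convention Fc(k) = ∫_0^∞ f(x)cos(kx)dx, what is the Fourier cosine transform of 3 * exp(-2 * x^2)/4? 3 * sqrt(2) * sqrt(pi) * exp(-k^2/8)/16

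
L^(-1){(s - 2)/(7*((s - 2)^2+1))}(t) exp(2*t)*cos(t)/7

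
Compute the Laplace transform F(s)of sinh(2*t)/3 2/(3*(s^2-4))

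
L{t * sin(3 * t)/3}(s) 2 * s/(s^2 + 9)^2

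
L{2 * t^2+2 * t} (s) 2/s^2+4/s^3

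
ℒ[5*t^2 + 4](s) 10/s^3 + 4/s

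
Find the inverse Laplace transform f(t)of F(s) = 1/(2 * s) 1/2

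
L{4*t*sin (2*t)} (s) 16*s/ (s^2 + 4)^2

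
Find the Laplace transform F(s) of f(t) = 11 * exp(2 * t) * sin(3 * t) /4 33/(4 * ((s - 2) ^2 + 9) ) 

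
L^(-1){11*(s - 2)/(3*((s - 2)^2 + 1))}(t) 11*exp(2*t)*cos(t)/3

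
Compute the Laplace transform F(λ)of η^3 6/λ^4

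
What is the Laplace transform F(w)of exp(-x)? 1/(w + 1)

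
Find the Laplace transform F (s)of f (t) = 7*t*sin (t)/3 14*s/ (3*(s^2 + 1)^2)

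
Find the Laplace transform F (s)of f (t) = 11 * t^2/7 22/ (7 * s^3)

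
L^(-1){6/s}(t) 6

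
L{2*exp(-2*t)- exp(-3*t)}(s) 2/(s + 2) - 1/(s + 3)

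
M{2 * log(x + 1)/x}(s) -2 * pi * csc(pi * s)/(s - 1)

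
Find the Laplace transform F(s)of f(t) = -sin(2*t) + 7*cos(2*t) 7*s/(s^2 + 4) - 2/(s^2 + 4)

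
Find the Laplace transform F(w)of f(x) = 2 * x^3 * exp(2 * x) 12/(w - 2)^4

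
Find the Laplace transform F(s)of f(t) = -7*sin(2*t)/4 -7/(2*s^2 + 8)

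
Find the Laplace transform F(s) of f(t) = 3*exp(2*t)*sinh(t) 3/((s - 2) ^2 - 1) 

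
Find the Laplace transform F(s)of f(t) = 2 2/s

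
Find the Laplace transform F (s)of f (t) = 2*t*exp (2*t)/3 2/ (3*(s - 2)^2)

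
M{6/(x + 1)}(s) 6*pi*csc(pi*s)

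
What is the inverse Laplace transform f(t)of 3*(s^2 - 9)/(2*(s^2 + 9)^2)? 3*t*cos(3*t)/2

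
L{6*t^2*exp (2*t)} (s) 12/ (s - 2)^3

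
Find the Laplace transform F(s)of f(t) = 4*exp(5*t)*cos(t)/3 4*(s - 5)/(3*((s - 5)^2+1))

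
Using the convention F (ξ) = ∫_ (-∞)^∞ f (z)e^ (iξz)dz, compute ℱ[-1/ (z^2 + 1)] -pi * exp (-Abs (ξ))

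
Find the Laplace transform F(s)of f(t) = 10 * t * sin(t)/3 20 * s/(3 * (s^2+1)^2)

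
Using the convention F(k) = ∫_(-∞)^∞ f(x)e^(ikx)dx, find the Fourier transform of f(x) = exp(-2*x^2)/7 sqrt(2)*sqrt(pi)*exp(-k^2/8)/14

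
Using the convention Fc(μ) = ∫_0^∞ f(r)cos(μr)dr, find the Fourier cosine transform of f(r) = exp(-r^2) sqrt(pi)*exp(-μ^2/4)/2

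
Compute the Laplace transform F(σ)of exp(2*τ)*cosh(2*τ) (σ - 2)/(σ*(σ - 4))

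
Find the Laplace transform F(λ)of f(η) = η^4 24/λ^5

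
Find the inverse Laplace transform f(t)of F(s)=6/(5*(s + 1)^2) 6*t*exp(-t)/5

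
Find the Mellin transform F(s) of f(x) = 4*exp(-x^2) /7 2*gamma(s/2) /7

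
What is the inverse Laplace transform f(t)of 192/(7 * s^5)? 8 * t^4/7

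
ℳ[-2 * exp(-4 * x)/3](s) -2^(1-2 * s) * gamma(s)/3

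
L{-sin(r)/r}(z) -atan(1/z)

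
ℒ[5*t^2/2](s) 5/s^3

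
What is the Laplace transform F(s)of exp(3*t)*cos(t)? (s - 3)/((s - 3)^2 + 1)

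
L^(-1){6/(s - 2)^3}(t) 3 * t^2 * exp(2 * t)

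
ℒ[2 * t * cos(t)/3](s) 2 * (s^2-1)/(3 * (s^2 + 1)^2)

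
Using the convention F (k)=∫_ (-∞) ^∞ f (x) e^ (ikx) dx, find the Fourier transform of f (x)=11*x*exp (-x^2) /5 11*I*sqrt (pi)*k*exp (-k^2/4) /10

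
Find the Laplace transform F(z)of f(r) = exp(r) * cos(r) (z - 1)/((z - 1)^2 + 1)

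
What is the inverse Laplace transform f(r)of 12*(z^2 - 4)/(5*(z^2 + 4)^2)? 12*r*cos(2*r)/5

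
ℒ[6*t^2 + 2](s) 12/s^3 + 2/s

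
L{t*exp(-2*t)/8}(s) 1/(8*(s + 2)^2)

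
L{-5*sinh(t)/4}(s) -5/(4*s^2 - 4)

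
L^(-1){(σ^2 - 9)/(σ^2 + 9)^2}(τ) τ * cos(3 * τ)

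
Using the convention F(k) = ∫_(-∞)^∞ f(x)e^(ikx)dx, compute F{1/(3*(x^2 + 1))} pi*exp(-Abs(k))/3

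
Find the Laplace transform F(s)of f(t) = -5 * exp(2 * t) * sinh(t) -5/((s - 2)^2-1)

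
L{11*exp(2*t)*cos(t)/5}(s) 11*(s - 2)/(5*((s - 2)^2 + 1))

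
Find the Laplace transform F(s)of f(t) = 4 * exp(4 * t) 4/(s - 4)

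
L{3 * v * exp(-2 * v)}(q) 3/(q + 2)^2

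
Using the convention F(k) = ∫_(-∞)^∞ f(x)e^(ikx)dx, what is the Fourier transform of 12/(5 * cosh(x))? 12 * pi/(5 * cosh(pi * k/2))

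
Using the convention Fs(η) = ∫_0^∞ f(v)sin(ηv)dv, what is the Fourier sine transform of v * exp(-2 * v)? 4 * η/(η^2+4)^2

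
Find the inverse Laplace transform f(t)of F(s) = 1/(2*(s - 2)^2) t*exp(2*t)/2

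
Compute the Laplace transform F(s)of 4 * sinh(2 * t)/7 8/(7 * (s^2-4))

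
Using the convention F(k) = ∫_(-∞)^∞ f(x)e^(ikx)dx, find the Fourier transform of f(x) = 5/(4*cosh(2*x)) 5*pi/(8*cosh(pi*k/4))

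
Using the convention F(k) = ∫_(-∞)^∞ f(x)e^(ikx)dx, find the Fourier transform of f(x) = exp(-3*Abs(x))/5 6/(5*(k^2 + 9))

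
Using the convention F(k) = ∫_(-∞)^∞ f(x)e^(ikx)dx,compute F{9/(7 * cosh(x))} 9 * pi/(7 * cosh(pi * k/2))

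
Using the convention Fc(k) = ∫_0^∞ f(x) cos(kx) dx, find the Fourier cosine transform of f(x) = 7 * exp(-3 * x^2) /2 7 * sqrt(3) * sqrt(pi) * exp(-k^2/12) /12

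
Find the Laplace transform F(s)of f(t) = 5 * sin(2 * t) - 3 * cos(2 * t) 10/(s^2 + 4) - 3 * s/(s^2 + 4)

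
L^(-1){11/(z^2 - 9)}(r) 11 * sinh(3 * r)/3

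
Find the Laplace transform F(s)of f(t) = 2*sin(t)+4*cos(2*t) 4*s/(s^2+4)+2/(s^2+1)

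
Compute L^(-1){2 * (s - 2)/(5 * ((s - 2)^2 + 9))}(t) 2 * exp(2 * t) * cos(3 * t)/5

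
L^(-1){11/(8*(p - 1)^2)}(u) 11*u*exp(u)/8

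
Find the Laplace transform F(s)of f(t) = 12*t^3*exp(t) 72/(s - 1)^4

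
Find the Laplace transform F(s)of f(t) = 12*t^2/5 24/(5*s^3)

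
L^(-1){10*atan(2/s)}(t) 10*sin(2*t)/t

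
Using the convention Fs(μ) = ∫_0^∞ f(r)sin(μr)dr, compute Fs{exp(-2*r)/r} atan(μ/2)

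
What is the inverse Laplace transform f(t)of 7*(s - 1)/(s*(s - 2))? 7*exp(t)*cosh(t)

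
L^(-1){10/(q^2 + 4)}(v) 5 * sin(2 * v)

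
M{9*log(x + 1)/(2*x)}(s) -9*pi*csc(pi*s)/(2*s - 2)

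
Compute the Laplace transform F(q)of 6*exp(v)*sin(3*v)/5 18/(5*((q - 1)^2 + 9))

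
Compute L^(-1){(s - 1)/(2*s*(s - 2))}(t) exp(t)*cosh(t)/2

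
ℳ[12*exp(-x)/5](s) 12*gamma(s)/5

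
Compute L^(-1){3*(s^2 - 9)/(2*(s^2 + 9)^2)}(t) 3*t*cos(3*t)/2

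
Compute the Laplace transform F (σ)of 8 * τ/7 8/ (7 * σ^2)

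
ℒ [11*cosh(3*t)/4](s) 11*s/(4*(s^2 - 9))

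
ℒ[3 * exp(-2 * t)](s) 3/(s+2)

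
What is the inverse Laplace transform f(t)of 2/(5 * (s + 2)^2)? 2 * t * exp(-2 * t)/5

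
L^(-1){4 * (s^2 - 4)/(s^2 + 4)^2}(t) 4 * t * cos(2 * t)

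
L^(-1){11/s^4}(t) 11 * t^3/6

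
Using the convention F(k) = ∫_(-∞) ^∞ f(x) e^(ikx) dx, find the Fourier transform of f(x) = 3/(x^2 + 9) pi * exp(-3 * Abs(k) ) 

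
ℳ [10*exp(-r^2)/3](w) 5*gamma(w/2)/3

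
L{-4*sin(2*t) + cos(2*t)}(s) s/(s^2 + 4)-8/(s^2 + 4)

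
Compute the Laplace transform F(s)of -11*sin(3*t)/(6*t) -11*atan(3/s)/6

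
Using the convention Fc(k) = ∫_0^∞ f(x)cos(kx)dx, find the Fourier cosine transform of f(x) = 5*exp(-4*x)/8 5/(2*(k^2 + 16))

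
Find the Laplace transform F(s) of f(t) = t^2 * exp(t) 2/(s - 1) ^3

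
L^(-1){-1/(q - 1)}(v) -exp(v)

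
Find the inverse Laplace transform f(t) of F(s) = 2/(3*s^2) 2*t/3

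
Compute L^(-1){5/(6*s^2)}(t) 5*t/6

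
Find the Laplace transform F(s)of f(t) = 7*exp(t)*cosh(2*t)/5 7*(s - 1)/(5*((s - 1)^2 - 4))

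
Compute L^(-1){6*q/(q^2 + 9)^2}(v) v*sin(3*v)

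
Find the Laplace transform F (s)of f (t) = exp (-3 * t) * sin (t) 1/ ( (s+3)^2+1)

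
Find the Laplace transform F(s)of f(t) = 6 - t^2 6/s - 2/s^3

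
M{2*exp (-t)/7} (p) 2*gamma (p)/7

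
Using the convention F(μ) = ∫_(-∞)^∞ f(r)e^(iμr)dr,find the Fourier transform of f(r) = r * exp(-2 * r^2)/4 sqrt(2) * I * sqrt(pi) * μ * exp(-μ^2/8)/32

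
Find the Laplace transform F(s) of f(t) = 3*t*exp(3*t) 3/(s - 3) ^2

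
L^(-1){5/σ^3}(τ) 5 * τ^2/2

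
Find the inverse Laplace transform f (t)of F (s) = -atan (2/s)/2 -sin (2*t)/ (2*t)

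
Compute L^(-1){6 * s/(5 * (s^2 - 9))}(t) 6 * cosh(3 * t)/5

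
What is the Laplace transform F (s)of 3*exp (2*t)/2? 3/ (2*(s - 2))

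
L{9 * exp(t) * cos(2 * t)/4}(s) 9 * (s - 1)/(4 * ((s - 1)^2 + 4))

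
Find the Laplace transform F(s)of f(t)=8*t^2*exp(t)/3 16/(3*(s - 1)^3)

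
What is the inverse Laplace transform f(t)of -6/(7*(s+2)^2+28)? -3*exp(-2*t)*sin(2*t)/7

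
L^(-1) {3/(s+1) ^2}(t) 3 * t * exp(-t) 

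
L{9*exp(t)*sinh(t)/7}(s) 9/(7*s*(s - 2))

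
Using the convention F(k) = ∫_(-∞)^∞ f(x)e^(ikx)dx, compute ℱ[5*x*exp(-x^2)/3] 5*I*sqrt(pi)*k*exp(-k^2/4)/6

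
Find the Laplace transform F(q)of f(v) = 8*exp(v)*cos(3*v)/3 8*(q - 1)/(3*((q - 1)^2 + 9))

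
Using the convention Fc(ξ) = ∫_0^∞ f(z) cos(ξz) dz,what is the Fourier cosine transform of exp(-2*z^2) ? sqrt(2)*sqrt(pi)*exp(-ξ^2/8) /4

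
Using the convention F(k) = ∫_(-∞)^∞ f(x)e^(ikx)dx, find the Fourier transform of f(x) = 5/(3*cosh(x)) 5*pi/(3*cosh(pi*k/2))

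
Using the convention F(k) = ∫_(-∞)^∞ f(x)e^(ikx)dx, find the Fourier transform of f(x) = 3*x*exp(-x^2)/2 3*I*sqrt(pi)*k*exp(-k^2/4)/4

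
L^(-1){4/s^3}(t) 2 * t^2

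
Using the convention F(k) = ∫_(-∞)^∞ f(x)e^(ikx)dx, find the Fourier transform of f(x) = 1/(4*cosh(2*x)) pi/(8*cosh(pi*k/4))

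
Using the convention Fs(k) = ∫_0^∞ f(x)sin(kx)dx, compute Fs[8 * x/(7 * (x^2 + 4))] 4 * pi * exp(-2 * k)/7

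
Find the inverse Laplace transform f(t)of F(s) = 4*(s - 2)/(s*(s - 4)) 4*exp(2*t)*cosh(2*t)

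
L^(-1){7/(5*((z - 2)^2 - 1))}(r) 7*exp(2*r)*sinh(r)/5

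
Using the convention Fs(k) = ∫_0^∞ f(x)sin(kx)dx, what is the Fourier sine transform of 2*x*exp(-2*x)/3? 8*k/(3*(k^2 + 4)^2)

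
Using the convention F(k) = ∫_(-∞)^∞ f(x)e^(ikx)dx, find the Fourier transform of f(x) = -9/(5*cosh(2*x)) -9*pi/(10*cosh(pi*k/4))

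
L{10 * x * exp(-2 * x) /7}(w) 10/(7 * (w + 2) ^2) 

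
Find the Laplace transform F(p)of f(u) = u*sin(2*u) 4*p/(p^2 + 4)^2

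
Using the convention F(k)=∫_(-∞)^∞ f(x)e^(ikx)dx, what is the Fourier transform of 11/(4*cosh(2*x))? 11*pi/(8*cosh(pi*k/4))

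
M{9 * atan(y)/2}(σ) -9 * pi * sec(pi * σ/2)/(4 * σ)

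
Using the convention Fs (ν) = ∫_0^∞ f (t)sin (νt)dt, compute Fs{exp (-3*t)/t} atan (ν/3)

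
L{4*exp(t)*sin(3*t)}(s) 12/((s - 1)^2 + 9)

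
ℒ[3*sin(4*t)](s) 12/(s^2 + 16)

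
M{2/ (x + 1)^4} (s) gamma (s) * gamma (4 - s)/3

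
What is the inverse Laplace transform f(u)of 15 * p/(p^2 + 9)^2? 5 * u * sin(3 * u)/2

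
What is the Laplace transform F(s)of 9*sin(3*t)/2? 27/(2*(s^2+9))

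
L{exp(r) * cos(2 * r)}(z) (z - 1)/((z - 1)^2 + 4)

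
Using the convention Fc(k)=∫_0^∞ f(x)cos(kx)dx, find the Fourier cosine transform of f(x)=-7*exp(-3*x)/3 -7/(k^2+9)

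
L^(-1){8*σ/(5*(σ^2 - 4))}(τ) 8*cosh(2*τ)/5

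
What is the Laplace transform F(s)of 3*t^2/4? 3/(2*s^3)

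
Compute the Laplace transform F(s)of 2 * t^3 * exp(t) 12/(s - 1)^4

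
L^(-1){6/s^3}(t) 3*t^2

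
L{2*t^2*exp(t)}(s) 4/(s - 1)^3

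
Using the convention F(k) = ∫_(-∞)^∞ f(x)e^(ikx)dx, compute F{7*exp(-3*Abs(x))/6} 7/(k^2 + 9)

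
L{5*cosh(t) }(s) 5*s/(s^2 - 1) 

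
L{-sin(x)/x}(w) -atan(1/w)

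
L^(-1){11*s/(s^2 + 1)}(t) 11*cos(t)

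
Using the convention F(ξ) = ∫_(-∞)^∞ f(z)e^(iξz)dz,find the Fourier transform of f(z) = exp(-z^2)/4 sqrt(pi) * exp(-ξ^2/4)/4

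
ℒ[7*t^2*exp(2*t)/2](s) 7/(s - 2)^3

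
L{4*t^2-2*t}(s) 8/s^3-2/s^2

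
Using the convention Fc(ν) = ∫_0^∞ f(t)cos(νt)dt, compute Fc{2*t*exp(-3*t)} 2*(9 - ν^2)/(ν^2 + 9)^2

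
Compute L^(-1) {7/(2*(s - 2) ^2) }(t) 7*t*exp(2*t) /2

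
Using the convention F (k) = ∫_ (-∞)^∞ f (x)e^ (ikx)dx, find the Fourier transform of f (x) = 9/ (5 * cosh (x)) 9 * pi/ (5 * cosh (pi * k/2))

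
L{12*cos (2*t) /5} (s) 12*s/ (5*(s^2 + 4) ) 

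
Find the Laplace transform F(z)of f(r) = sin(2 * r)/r atan(2/z)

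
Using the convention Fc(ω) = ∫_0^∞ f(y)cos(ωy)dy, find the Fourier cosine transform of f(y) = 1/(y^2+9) pi*exp(-3*ω)/6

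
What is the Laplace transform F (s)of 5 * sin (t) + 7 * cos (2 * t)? 7 * s/ (s^2 + 4) + 5/ (s^2 + 1)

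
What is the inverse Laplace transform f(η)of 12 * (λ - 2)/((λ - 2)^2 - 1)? 12 * exp(2 * η) * cosh(η)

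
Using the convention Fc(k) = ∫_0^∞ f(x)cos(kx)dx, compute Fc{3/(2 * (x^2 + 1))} 3 * pi * exp(-k)/4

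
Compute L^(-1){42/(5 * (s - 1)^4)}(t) 7 * t^3 * exp(t)/5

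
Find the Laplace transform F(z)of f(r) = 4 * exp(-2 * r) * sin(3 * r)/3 4/((z + 2)^2 + 9)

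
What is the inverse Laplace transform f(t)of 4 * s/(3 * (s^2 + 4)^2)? t * sin(2 * t)/3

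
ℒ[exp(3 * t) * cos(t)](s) (s - 3)/((s - 3)^2+1)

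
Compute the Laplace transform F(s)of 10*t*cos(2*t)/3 10*(s^2-4)/(3*(s^2+4)^2)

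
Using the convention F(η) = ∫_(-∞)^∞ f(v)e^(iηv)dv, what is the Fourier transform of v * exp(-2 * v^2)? sqrt(2) * I * sqrt(pi) * η * exp(-η^2/8)/8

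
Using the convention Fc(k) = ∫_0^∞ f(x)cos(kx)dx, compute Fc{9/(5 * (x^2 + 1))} 9 * pi * exp(-k)/10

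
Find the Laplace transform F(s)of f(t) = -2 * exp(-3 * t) -2/(s + 3)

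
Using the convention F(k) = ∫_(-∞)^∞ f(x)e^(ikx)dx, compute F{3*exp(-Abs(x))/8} 3/(4*(k^2 + 1))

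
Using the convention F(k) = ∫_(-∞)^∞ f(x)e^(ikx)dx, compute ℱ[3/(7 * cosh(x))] 3 * pi/(7 * cosh(pi * k/2))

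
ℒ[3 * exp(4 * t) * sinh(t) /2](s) 3/(2 * ((s - 4) ^2 - 1) ) 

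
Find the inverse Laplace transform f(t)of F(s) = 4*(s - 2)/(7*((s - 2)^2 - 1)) 4*exp(2*t)*cosh(t)/7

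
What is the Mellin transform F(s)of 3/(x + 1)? 3 * pi * csc(pi * s)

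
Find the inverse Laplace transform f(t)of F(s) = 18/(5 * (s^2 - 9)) 6 * sinh(3 * t)/5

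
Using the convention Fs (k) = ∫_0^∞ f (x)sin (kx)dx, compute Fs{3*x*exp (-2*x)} 12*k/ (k^2 + 4)^2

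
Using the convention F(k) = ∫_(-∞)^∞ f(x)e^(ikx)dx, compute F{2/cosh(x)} 2 * pi/cosh(pi * k/2)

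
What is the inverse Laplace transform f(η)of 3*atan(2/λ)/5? 3*sin(2*η)/(5*η)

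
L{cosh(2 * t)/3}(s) s/(3 * (s^2-4))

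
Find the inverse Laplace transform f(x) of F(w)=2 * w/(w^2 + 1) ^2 x * sin(x) 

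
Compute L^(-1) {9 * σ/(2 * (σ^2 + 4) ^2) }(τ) 9 * τ * sin(2 * τ) /8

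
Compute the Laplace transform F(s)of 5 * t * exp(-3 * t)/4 5/(4 * (s + 3)^2)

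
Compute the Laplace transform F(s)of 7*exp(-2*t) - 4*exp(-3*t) 7/(s + 2) - 4/(s + 3)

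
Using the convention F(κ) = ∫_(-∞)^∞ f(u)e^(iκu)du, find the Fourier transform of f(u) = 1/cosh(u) pi/cosh(pi*κ/2)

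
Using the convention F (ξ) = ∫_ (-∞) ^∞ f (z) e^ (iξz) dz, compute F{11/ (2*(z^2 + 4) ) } 11*pi*exp (-2*Abs (ξ) ) /4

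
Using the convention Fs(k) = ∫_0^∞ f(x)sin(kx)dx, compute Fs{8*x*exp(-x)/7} 16*k/(7*(k^2 + 1)^2)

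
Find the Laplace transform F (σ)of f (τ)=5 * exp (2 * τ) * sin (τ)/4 5/ (4 * ( (σ - 2)^2+1))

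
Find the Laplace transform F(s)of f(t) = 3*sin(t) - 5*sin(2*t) 3/(s^2+1) - 10/(s^2+4)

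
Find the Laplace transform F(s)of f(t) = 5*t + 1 5/s^2 + 1/s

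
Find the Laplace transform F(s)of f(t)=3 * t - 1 3/s^2 - 1/s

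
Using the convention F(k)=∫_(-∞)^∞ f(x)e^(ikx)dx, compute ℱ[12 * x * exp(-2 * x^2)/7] 3 * sqrt(2) * I * sqrt(pi) * k * exp(-k^2/8)/14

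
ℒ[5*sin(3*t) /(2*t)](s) 5*atan(3/s) /2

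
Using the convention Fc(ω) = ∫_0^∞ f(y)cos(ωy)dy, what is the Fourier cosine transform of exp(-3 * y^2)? sqrt(3) * sqrt(pi) * exp(-ω^2/12)/6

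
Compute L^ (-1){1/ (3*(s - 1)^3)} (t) t^2*exp (t)/6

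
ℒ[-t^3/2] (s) -3/s^4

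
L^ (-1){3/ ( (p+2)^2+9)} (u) exp (-2 * u) * sin (3 * u)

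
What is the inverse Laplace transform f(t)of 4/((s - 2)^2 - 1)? 4*exp(2*t)*sinh(t)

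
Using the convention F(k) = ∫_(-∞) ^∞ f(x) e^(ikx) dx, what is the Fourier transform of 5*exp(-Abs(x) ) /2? 5/(k^2+1) 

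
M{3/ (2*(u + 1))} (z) 3*pi*csc (pi*z)/2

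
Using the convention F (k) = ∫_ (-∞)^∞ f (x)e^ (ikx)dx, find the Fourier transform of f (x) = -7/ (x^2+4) -7 * pi * exp (-2 * Abs (k))/2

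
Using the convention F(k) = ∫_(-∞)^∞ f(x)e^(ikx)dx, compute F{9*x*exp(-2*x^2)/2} 9*sqrt(2)*I*sqrt(pi)*k*exp(-k^2/8)/16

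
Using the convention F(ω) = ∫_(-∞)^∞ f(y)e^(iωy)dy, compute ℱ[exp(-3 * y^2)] sqrt(3) * sqrt(pi) * exp(-ω^2/12)/3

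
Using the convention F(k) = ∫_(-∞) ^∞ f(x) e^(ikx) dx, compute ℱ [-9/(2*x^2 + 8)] -9*pi*exp(-2*Abs(k) ) /4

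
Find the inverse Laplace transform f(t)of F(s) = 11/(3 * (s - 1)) 11 * exp(t)/3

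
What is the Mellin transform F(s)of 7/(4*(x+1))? 7*pi*csc(pi*s)/4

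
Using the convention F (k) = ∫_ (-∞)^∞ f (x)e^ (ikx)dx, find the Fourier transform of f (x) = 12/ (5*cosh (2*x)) 6*pi/ (5*cosh (pi*k/4))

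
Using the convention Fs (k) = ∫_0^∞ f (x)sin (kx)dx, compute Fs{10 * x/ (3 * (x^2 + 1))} 5 * pi * exp (-k)/3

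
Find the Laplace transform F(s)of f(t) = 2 2/s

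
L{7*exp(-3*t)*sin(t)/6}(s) 7/(6*((s + 3)^2 + 1))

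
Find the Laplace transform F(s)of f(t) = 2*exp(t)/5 2/(5*(s - 1))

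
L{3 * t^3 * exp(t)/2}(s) 9/(s - 1)^4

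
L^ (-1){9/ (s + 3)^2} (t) 9 * t * exp (-3 * t)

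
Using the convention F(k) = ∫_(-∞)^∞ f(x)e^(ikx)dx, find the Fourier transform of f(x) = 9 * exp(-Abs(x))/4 9/(2 * (k^2 + 1))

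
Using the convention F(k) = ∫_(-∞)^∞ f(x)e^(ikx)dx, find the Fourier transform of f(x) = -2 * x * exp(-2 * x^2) -sqrt(2) * I * sqrt(pi) * k * exp(-k^2/8)/4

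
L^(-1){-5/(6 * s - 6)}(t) -5 * exp(t)/6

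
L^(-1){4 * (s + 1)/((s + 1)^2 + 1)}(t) 4 * exp(-t) * cos(t)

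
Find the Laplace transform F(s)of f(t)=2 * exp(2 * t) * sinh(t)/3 2/(3 * ((s - 2)^2 - 1))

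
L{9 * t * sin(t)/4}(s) 9 * s/(2 * (s^2 + 1)^2)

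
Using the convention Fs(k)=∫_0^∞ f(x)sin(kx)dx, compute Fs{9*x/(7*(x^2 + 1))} 9*pi*exp(-k)/14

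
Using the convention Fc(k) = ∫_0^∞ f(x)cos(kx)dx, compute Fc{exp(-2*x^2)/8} sqrt(2)*sqrt(pi)*exp(-k^2/8)/32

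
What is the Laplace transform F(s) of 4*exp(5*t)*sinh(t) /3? 4/(3*((s - 5) ^2 - 1) ) 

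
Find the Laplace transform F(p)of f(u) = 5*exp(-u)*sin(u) 5/((p + 1)^2 + 1)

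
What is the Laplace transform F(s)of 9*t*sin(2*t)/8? 9*s/(2*(s^2+4)^2)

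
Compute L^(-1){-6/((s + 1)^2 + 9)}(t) -2*exp(-t)*sin(3*t)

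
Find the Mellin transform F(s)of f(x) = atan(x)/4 -pi*sec(pi*s/2)/(8*s)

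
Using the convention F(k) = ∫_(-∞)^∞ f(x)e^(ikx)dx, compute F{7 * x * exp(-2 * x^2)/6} 7 * sqrt(2) * I * sqrt(pi) * k * exp(-k^2/8)/48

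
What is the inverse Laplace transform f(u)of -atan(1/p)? -sin(u)/u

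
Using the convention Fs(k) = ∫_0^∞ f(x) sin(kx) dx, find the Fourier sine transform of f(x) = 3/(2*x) 3*pi/4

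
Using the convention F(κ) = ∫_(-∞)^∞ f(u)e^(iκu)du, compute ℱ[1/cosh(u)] pi/cosh(pi * κ/2)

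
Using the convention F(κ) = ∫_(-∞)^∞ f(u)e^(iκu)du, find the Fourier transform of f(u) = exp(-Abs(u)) 2/(κ^2 + 1)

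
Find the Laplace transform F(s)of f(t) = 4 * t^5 480/s^6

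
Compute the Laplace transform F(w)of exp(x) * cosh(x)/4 (w - 1)/(4 * w * (w - 2))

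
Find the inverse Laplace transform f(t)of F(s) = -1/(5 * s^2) -t/5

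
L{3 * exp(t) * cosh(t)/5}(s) 3 * (s - 1)/(5 * s * (s - 2))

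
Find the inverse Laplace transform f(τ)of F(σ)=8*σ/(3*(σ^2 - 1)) 8*cosh(τ)/3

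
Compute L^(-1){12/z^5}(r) r^4/2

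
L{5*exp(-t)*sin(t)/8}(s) 5/(8*((s+1)^2+1))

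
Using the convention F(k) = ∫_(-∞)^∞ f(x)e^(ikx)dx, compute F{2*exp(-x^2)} 2*sqrt(pi)*exp(-k^2/4)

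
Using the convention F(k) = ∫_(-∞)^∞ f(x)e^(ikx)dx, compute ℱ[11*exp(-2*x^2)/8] 11*sqrt(2)*sqrt(pi)*exp(-k^2/8)/16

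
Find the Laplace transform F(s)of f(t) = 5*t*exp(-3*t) 5/(s+3)^2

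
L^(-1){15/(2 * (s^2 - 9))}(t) 5 * sinh(3 * t)/2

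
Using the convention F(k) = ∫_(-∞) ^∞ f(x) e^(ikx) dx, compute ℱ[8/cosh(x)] 8 * pi/cosh(pi * k/2) 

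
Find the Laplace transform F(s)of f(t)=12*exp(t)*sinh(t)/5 12/(5*s*(s - 2))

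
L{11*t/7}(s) 11/(7*s^2)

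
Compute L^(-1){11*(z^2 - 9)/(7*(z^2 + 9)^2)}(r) 11*r*cos(3*r)/7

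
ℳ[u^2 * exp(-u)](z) gamma(z+2)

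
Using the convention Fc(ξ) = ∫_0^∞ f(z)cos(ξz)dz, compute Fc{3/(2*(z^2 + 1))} 3*pi*exp(-ξ)/4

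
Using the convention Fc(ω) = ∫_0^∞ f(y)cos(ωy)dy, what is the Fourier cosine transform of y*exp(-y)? (1 - ω^2)/(ω^2+1)^2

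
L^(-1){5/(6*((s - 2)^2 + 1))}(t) 5*exp(2*t)*sin(t)/6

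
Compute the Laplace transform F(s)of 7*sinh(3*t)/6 7/(2*(s^2 - 9))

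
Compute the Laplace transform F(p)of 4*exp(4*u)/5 4/(5*(p - 4))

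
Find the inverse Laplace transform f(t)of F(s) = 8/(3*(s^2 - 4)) 4*sinh(2*t)/3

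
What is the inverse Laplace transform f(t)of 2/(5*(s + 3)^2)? 2*t*exp(-3*t)/5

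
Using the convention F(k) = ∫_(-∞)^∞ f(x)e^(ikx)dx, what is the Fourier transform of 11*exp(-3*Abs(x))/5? 66/(5*(k^2 + 9))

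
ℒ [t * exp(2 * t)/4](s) 1/(4 * (s - 2)^2)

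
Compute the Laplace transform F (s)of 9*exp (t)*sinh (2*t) 18/ ( (s - 1)^2 - 4)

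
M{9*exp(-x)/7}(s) 9*gamma(s)/7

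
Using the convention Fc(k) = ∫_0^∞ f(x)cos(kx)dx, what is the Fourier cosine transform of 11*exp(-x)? 11/(k^2 + 1)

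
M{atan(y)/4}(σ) -pi * sec(pi * σ/2)/(8 * σ)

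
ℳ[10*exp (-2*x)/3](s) 10*gamma (s)/ (3*2^s)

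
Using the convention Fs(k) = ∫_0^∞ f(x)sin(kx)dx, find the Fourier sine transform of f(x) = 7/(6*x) 7*pi/12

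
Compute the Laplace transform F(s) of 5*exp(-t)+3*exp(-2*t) 3/(s+2)+5/(s+1) 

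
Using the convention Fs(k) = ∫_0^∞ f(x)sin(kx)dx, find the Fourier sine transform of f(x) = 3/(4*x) 3*pi/8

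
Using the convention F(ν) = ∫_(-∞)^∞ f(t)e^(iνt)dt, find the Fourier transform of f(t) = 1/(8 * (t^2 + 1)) pi * exp(-Abs(ν))/8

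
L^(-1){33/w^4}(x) 11*x^3/2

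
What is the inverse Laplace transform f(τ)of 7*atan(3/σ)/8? 7*sin(3*τ)/(8*τ)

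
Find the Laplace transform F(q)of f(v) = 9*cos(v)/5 9*q/(5*(q^2 + 1))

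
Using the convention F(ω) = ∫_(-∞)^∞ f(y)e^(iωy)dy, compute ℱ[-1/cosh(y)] -pi/cosh(pi*ω/2)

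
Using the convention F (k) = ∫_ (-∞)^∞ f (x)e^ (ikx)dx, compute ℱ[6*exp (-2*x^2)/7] 3*sqrt (2)*sqrt (pi)*exp (-k^2/8)/7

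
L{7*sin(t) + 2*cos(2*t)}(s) 7/(s^2 + 1) + 2*s/(s^2 + 4)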